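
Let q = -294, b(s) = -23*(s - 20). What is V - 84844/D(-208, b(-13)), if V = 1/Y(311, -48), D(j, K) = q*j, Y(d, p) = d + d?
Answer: -6588977/4754568 ≈ -1.3858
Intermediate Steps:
b(s) = 460 - 23*s (b(s) = -23*(-20 + s) = 460 - 23*s)
Y(d, p) = 2*d
D(j, K) = -294*j
V = 1/622 (V = 1/(2*311) = 1/622 ≈ 0.0016077)
V - 84844/D(-208, b(-13)) = 1/622 - 84844/((-294*(-208))) = 1/622 - 84844/61152 = 1/622 - 84844*1/61152 = 1/622 - 21211/15288 = -6588977/4754568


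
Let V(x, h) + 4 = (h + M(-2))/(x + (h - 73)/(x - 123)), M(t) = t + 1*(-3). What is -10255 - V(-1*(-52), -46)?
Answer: -39062940/3811 ≈ -10250.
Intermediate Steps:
M(t) = -3 + t (M(t) = t - 3 = -3 + t)
V(x, h) = -4 + (-5 + h)/(x + (-73 + h)/(-123 + x)) (V(x, h) = -4 + (h + (-3 - 2))/(x + (h - 73)/(x - 123)) = -4 + (h - 5)/(x + (-73 + h)/(-123 + x)) = -4 + (-5 + h)/(x + (-73 + h)/(-123 + x)))
-10255 - V(-1*(-52), -46) = -10255 - (907 - 127*(-46) - 4*(-1*(-52))² + 487*(-1*(-52)) - (-46)*(-52))/(-73 - 46 + (-1*(-52))² - (-123)*(-52)) = -10255 - (907 + 5842 - 4*52² + 487*52 - 46*52)/(-73 - 46 + 52² - 123*52) = -10255 - (907 + 5842 - 4*2704 + 25324 - 2392)/(-73 - 46 + 2704 - 6396) = -10255 - (907 + 5842 - 10816 + 25324 - 2392)/(-3811) = -10255 - (-1)*18865/3811 = -10255 - 1*(-18865/3811) = -10255 + 18865/3811 = -39062940/3811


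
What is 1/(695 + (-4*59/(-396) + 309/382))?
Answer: 37818/26336639 ≈ 0.0014359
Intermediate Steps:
1/(695 + (-4*59/(-396) + 309/382)) = 1/(695 + (-236*(-1/396) + 309*(1/382))) = 1/(695 + (59/99 + 309/382)) = 1/(695 + 53129/37818) = 1/(26336639/37818) = 37818/26336639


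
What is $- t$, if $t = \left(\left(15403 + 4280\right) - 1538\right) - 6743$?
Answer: $-11402$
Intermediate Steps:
$t = 11402$ ($t = \left(19683 - 1538\right) - 6743 = 18145 - 6743 = 11402$)
$- t = \left(-1\right) 11402 = -11402$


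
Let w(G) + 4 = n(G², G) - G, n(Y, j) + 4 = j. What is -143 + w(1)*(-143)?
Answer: 1001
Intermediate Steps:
n(Y, j) = -4 + j
w(G) = -8 (w(G) = -4 + ((-4 + G) - G) = -4 - 4 = -8)
-143 + w(1)*(-143) = -143 - 8*(-143) = -143 + 1144 = 1001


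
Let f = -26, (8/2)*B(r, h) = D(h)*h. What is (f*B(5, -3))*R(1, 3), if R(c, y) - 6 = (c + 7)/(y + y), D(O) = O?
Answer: -429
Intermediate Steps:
B(r, h) = h²/4 (B(r, h) = (h*h)/4 = h²/4)
R(c, y) = 6 + (7 + c)/(2*y) (R(c, y) = 6 + (c + 7)/(y + y) = 6 + (7 + c)/((2*y)) = 6 + (7 + c)*(1/(2*y)) = 6 + (7 + c)/(2*y))
(f*B(5, -3))*R(1, 3) = (-13*(-3)²/2)*((½)*(7 + 1 + 12*3)/3) = (-13*9/2)*((½)*(⅓)*(7 + 1 + 36)) = (-26*9/4)*((½)*(⅓)*44) = -117/2*22/3 = -429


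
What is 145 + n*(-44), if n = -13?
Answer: 717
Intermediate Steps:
145 + n*(-44) = 145 - 13*(-44) = 145 + 572 = 717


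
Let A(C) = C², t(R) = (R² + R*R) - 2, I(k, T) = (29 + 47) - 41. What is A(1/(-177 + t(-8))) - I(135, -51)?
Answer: -91034/2601 ≈ -35.000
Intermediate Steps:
I(k, T) = 35 (I(k, T) = 76 - 41 = 35)
t(R) = -2 + 2*R² (t(R) = (R² + R²) - 2 = 2*R² - 2 = -2 + 2*R²)
A(1/(-177 + t(-8))) - I(135, -51) = (1/(-177 + (-2 + 2*(-8)²)))² - 1*35 = (1/(-177 + (-2 + 2*64)))² - 35 = (1/(-177 + (-2 + 128)))² - 35 = (1/(-177 + 126))² - 35 = (1/(-51))² - 35 = (-1/51)² - 35 = 1/2601 - 35 = -91034/2601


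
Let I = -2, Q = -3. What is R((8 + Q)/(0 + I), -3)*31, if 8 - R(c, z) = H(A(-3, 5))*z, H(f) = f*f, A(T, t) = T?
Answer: 1085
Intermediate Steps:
H(f) = f²
R(c, z) = 8 - 9*z (R(c, z) = 8 - (-3)²*z = 8 - 9*z)
R((8 + Q)/(0 + I), -3)*31 = (8 - 9*(-3))*31 = (8 + 27)*31 = 35*31 = 1085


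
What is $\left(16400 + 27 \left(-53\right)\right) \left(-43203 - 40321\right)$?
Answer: $-1250270756$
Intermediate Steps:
$\left(16400 + 27 \left(-53\right)\right) \left(-43203 - 40321\right) = \left(16400 - 1431\right) \left(-83524\right) = 14969 \left(-83524\right) = -1250270756$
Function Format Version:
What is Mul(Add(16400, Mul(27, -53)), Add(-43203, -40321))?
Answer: -1250270756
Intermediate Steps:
Mul(Add(16400, Mul(27, -53)), Add(-43203, -40321)) = Mul(Add(16400, -1431), -83524) = Mul(14969, -83524) = -1250270756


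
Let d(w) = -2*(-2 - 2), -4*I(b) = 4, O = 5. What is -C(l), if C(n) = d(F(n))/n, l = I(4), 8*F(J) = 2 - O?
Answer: 8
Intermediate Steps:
I(b) = -1 (I(b) = -¼*4 = -1)
F(J) = -3/8 (F(J) = (2 - 1*5)/8 = (2 - 5)/8 = (⅛)*(-3) = -3/8)
d(w) = 8 (d(w) = -2*(-4) = 8)
l = -1
C(n) = 8/n
-C(l) = -8/(-1) = -8*(-1) = -1*(-8) = 8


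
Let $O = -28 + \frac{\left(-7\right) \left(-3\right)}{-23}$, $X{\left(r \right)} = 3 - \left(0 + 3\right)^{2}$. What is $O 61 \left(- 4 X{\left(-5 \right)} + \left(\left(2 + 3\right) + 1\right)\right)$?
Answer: $- \frac{1216950}{23} \approx -52911.0$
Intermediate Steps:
$X{\left(r \right)} = -6$ ($X{\left(r \right)} = 3 - 3^{2} = 3 - 9 = -6$)
$O = - \frac{665}{23}$ ($O = -28 + 21 \left(- \frac{1}{23}\right) = -28 - \frac{21}{23} = - \frac{665}{23} \approx -28.913$)
$O 61 \left(- 4 X{\left(-5 \right)} + \left(\left(2 + 3\right) + 1\right)\right) = \left(- \frac{665}{23}\right) 61 \left(\left(-4\right) \left(-6\right) + \left(\left(2 + 3\right) + 1\right)\right) = - \frac{40565 \left(24 + \left(5 + 1\right)\right)}{23} = - \frac{40565 \left(24 + 6\right)}{23} = \left(- \frac{40565}{23}\right) 30 = - \frac{1216950}{23}$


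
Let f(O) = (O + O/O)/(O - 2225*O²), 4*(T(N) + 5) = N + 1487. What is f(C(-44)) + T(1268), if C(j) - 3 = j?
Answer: 5114813835/7480532 ≈ 683.75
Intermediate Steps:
C(j) = 3 + j
T(N) = 1467/4 + N/4 (T(N) = -5 + (N + 1487)/4 = -5 + (1487 + N)/4 = -5 + (1487/4 + N/4) = 1467/4 + N/4)
f(O) = (1 + O)/(O - 2225*O²) (f(O) = (O + 1)/(O - 2225*O²) = (1 + O)/(O - 2225*O²))
f(C(-44)) + T(1268) = (-1 - (3 - 44))/((3 - 44)*(-1 + 2225*(3 - 44))) + (1467/4 + (¼)*1268) = (-1 - 1*(-41))/((-41)*(-1 + 2225*(-41))) + (1467/4 + 317) = -(-1 + 41)/(41*(-1 - 91225)) + 2735/4 = -1/41*40/(-91226) + 2735/4 = -1/41*(-1/91226)*40 + 2735/4 = 20/1870133 + 2735/4 = 5114813835/7480532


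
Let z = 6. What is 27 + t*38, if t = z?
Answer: 255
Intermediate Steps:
t = 6
27 + t*38 = 27 + 6*38 = 27 + 228 = 255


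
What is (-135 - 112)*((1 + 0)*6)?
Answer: -1482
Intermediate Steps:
(-135 - 112)*((1 + 0)*6) = -247*6 = -1482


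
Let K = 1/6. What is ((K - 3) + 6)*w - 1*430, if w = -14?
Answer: -1423/3 ≈ -474.33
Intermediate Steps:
K = ⅙ ≈ 0.16667
((K - 3) + 6)*w - 1*430 = ((⅙ - 3) + 6)*(-14) - 1*430 = (-17/6 + 6)*(-14) - 430 = (19/6)*(-14) - 430 = -133/3 - 430 = -1423/3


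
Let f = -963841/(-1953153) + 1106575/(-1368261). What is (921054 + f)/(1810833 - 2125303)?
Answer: -136746951232067606/46688715833506695 ≈ -2.9289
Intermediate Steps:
f = -93613803386/296935897437 (f = -963841*(-1/1953153) + 1106575*(-1/1368261) = 963841/1953153 - 1106575/1368261 = -93613803386/296935897437 ≈ -0.31527)
(921054 + f)/(1810833 - 2125303) = (921054 - 93613803386/296935897437)/(1810833 - 2125303) = (273493902464135212/296935897437)/(-314470) = (273493902464135212/296935897437)*(-1/314470) = -136746951232067606/46688715833506695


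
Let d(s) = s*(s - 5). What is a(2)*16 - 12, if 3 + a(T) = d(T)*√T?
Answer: -60 - 96*√2 ≈ -195.76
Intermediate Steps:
d(s) = s*(-5 + s)
a(T) = -3 + T^(3/2)*(-5 + T) (a(T) = -3 + (T*(-5 + T))*√T = -3 + T^(3/2)*(-5 + T))
a(2)*16 - 12 = (-3 + 2^(3/2)*(-5 + 2))*16 - 12 = (-3 + (2*√2)*(-3))*16 - 12 = (-3 - 6*√2)*16 - 12 = (-48 - 96*√2) - 12 = -60 - 96*√2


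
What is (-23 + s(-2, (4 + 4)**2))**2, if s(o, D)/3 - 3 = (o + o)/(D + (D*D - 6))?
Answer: 845879056/4313929 ≈ 196.08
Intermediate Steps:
s(o, D) = 9 + 6*o/(-6 + D + D**2) (s(o, D) = 9 + 3*((o + o)/(D + (D*D - 6))) = 9 + 3*((2*o)/(D + (D**2 - 6))) = 9 + 3*((2*o)/(D + (-6 + D**2))) = 9 + 3*((2*o)/(-6 + D + D**2)) = 9 + 3*(2*o/(-6 + D + D**2)) = 9 + 6*o/(-6 + D + D**2))
(-23 + s(-2, (4 + 4)**2))**2 = (-23 + 3*(-18 + 2*(-2) + 3*(4 + 4)**2 + 3*((4 + 4)**2)**2)/(-6 + (4 + 4)**2 + ((4 + 4)**2)**2))**2 = (-23 + 3*(-18 - 4 + 3*8**2 + 3*(8**2)**2)/(-6 + 8**2 + (8**2)**2))**2 = (-23 + 3*(-18 - 4 + 3*64 + 3*64**2)/(-6 + 64 + 64**2))**2 = (-23 + 3*(-18 - 4 + 192 + 3*4096)/(-6 + 64 + 4096))**2 = (-23 + 3*(-18 - 4 + 192 + 12288)/4154)**2 = (-23 + 3*(1/4154)*12458)**2 = (-23 + 18687/2077)**2 = (-29084/2077)**2 = 845879056/4313929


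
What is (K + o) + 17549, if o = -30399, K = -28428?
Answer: -41278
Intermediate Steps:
(K + o) + 17549 = (-28428 - 30399) + 17549 = -58827 + 17549 = -41278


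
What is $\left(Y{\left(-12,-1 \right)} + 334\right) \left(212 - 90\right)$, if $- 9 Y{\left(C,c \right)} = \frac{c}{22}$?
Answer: $\frac{4034113}{99} \approx 40749.0$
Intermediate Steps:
$Y{\left(C,c \right)} = - \frac{c}{198}$ ($Y{\left(C,c \right)} = - \frac{c \frac{1}{22}}{9} = - \frac{\frac{1}{22} c}{9} = - \frac{c}{198}$)
$\left(Y{\left(-12,-1 \right)} + 334\right) \left(212 - 90\right) = \left(\left(- \frac{1}{198}\right) \left(-1\right) + 334\right) \left(212 - 90\right) = \left(\frac{1}{198} + 334\right) 122 = \frac{66133}{198} \cdot 122 = \frac{4034113}{99}$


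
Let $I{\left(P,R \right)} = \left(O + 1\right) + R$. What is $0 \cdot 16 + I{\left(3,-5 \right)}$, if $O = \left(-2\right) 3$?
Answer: $-10$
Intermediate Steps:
$O = -6$
$I{\left(P,R \right)} = -5 + R$ ($I{\left(P,R \right)} = \left(-6 + 1\right) + R = -5 + R$)
$0 \cdot 16 + I{\left(3,-5 \right)} = 0 \cdot 16 - 10 = 0 - 10 = -10$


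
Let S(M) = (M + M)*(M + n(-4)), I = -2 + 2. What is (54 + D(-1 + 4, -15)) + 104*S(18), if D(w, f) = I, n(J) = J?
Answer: 52470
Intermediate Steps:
I = 0
D(w, f) = 0
S(M) = 2*M*(-4 + M) (S(M) = (M + M)*(M - 4) = (2*M)*(-4 + M) = 2*M*(-4 + M))
(54 + D(-1 + 4, -15)) + 104*S(18) = (54 + 0) + 104*(2*18*(-4 + 18)) = 54 + 104*(2*18*14) = 54 + 104*504 = 54 + 52416 = 52470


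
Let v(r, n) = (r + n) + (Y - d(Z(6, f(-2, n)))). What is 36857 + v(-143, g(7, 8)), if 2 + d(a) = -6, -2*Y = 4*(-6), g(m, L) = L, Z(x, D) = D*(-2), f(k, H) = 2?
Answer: 36742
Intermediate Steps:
Z(x, D) = -2*D
Y = 12 (Y = -2*(-6) = -½*(-24) = 12)
d(a) = -8 (d(a) = -2 - 6 = -8)
v(r, n) = 20 + n + r (v(r, n) = (r + n) + (12 - 1*(-8)) = (n + r) + (12 + 8) = (n + r) + 20 = 20 + n + r)
36857 + v(-143, g(7, 8)) = 36857 + (20 + 8 - 143) = 36857 - 115 = 36742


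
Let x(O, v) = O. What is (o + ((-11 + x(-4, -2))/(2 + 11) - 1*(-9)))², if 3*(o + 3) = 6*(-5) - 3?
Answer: 6400/169 ≈ 37.870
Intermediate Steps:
o = -14 (o = -3 + (6*(-5) - 3)/3 = -3 + (-30 - 3)/3 = -3 + (⅓)*(-33) = -3 - 11 = -14)
(o + ((-11 + x(-4, -2))/(2 + 11) - 1*(-9)))² = (-14 + ((-11 - 4)/(2 + 11) - 1*(-9)))² = (-14 + (-15/13 + 9))² = (-14 + 102/13)² = (-80/13)² = 6400/169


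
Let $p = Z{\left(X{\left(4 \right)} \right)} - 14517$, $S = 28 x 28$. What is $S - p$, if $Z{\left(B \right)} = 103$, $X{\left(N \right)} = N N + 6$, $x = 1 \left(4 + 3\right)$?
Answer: $19902$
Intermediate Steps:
$x = 7$ ($x = 1 \cdot 7 = 7$)
$S = 5488$ ($S = 28 \cdot 7 \cdot 28 = 196 \cdot 28 = 5488$)
$X{\left(N \right)} = 6 + N^{2}$ ($X{\left(N \right)} = N^{2} + 6 = 6 + N^{2}$)
$p = -14414$ ($p = 103 - 14517 = -14414$)
$S - p = 5488 - -14414 = 5488 + 14414 = 19902$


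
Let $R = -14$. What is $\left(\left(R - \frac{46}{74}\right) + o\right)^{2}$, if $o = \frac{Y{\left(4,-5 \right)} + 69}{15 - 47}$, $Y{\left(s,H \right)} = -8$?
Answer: $\frac{382945761}{1401856} \approx 273.17$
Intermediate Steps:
$o = - \frac{61}{32}$ ($o = \frac{-8 + 69}{15 - 47} = \frac{61}{-32} = 61 \left(- \frac{1}{32}\right) = - \frac{61}{32} \approx -1.9063$)
$\left(\left(R - \frac{46}{74}\right) + o\right)^{2} = \left(\left(-14 - \frac{46}{74}\right) - \frac{61}{32}\right)^{2} = \left(\left(-14 - \frac{23}{37}\right) - \frac{61}{32}\right)^{2} = \left(- \frac{541}{37} - \frac{61}{32}\right)^{2} = \left(- \frac{19569}{1184}\right)^{2} = \frac{382945761}{1401856}$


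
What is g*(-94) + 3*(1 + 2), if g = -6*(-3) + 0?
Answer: -1683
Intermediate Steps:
g = 18 (g = 18 + 0 = 18)
g*(-94) + 3*(1 + 2) = 18*(-94) + 3*(1 + 2) = -1692 + 3*3 = -1692 + 9 = -1683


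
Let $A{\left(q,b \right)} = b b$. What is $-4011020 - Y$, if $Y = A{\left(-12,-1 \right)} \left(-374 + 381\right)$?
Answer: $-4011027$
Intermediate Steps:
$A{\left(q,b \right)} = b^{2}$
$Y = 7$ ($Y = \left(-1\right)^{2} \left(-374 + 381\right) = 1 \cdot 7 = 7$)
$-4011020 - Y = -4011020 - 7 = -4011027$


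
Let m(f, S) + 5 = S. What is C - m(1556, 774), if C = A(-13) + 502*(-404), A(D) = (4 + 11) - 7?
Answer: -203569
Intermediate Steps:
A(D) = 8 (A(D) = 15 - 7 = 8)
m(f, S) = -5 + S
C = -202800 (C = 8 + 502*(-404) = 8 - 202808 = -202800)
C - m(1556, 774) = -202800 - (-5 + 774) = -202800 - 1*769 = -202800 - 769 = -203569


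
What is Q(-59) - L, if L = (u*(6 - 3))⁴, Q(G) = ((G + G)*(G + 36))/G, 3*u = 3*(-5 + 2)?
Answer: -6607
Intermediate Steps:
u = -3 (u = (3*(-5 + 2))/3 = (3*(-3))/3 = (⅓)*(-9) = -3)
Q(G) = 72 + 2*G (Q(G) = ((2*G)*(36 + G))/G = (2*G*(36 + G))/G = 72 + 2*G)
L = 6561 (L = (-3*(6 - 3))⁴ = (-3*3)⁴ = (-9)⁴ = 6561)
Q(-59) - L = (72 + 2*(-59)) - 1*6561 = (72 - 118) - 6561 = -46 - 6561 = -6607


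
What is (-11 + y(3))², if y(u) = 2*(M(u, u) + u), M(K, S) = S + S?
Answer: 49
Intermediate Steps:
M(K, S) = 2*S
y(u) = 6*u (y(u) = 2*(2*u + u) = 2*(3*u) = 6*u)
(-11 + y(3))² = (-11 + 6*3)² = (-11 + 18)² = 7² = 49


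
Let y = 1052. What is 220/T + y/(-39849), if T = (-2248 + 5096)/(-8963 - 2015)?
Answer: -12030588367/14186244 ≈ -848.05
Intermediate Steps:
T = -1424/5489 (T = 2848/(-10978) = 2848*(-1/10978) = -1424/5489 ≈ -0.25943)
220/T + y/(-39849) = 220/(-1424/5489) + 1052/(-39849) = 220*(-5489/1424) + 1052*(-1/39849) = -301895/356 - 1052/39849 = -12030588367/14186244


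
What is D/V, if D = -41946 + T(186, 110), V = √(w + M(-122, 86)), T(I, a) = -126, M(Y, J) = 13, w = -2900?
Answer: 42072*I*√2887/2887 ≈ 783.01*I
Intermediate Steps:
V = I*√2887 (V = √(-2900 + 13) = √(-2887) = I*√2887 ≈ 53.731*I)
D = -42072 (D = -41946 - 126 = -42072)
D/V = -42072*(-I*√2887/2887) = -(-42072)*I*√2887/2887 = 42072*I*√2887/2887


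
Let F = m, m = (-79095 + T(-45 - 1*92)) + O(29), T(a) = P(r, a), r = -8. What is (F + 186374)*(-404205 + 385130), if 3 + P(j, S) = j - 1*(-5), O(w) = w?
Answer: -2046785650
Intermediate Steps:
P(j, S) = 2 + j (P(j, S) = -3 + (j - 1*(-5)) = -3 + (j + 5) = -3 + (5 + j) = 2 + j)
T(a) = -6 (T(a) = 2 - 8 = -6)
m = -79072 (m = (-79095 - 6) + 29 = -79101 + 29 = -79072)
F = -79072
(F + 186374)*(-404205 + 385130) = (-79072 + 186374)*(-404205 + 385130) = 107302*(-19075) = -2046785650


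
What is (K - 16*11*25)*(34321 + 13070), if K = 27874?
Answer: 1112456334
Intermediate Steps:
(K - 16*11*25)*(34321 + 13070) = (27874 - 16*11*25)*(34321 + 13070) = (27874 - 176*25)*47391 = (27874 - 4400)*47391 = 23474*47391 = 1112456334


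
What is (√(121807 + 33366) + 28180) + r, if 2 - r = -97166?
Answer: 125348 + √155173 ≈ 1.2574e+5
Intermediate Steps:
r = 97168 (r = 2 - 1*(-97166) = 2 + 97166 = 97168)
(√(121807 + 33366) + 28180) + r = (√(121807 + 33366) + 28180) + 97168 = (√155173 + 28180) + 97168 = (28180 + √155173) + 97168 = 125348 + √155173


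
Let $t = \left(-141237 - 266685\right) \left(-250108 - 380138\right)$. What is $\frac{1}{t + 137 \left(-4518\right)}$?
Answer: $\frac{1}{257090589846} \approx 3.8897 \cdot 10^{-12}$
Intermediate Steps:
$t = 257091208812$ ($t = \left(-407922\right) \left(-630246\right) = 257091208812$)
$\frac{1}{t + 137 \left(-4518\right)} = \frac{1}{257091208812 + 137 \left(-4518\right)} = \frac{1}{257091208812 - 618966} = \frac{1}{257090589846}$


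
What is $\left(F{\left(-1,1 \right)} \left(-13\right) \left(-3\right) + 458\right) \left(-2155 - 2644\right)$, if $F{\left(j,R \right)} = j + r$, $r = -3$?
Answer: $-1449298$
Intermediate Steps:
$F{\left(j,R \right)} = -3 + j$ ($F{\left(j,R \right)} = j - 3 = -3 + j$)
$\left(F{\left(-1,1 \right)} \left(-13\right) \left(-3\right) + 458\right) \left(-2155 - 2644\right) = \left(\left(-3 - 1\right) \left(-13\right) \left(-3\right) + 458\right) \left(-2155 - 2644\right) = \left(\left(-4\right) \left(-13\right) \left(-3\right) + 458\right) \left(-4799\right) = \left(52 \left(-3\right) + 458\right) \left(-4799\right) = \left(-156 + 458\right) \left(-4799\right) = 302 \left(-4799\right) = -1449298$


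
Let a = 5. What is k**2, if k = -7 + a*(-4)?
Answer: 729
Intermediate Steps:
k = -27 (k = -7 + 5*(-4) = -7 - 20 = -27)
k**2 = (-27)**2 = 729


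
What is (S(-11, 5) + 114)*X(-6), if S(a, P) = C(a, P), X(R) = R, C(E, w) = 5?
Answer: -714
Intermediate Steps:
S(a, P) = 5
(S(-11, 5) + 114)*X(-6) = (5 + 114)*(-6) = 119*(-6) = -714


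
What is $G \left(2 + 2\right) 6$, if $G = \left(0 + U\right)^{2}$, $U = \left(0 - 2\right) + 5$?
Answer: $216$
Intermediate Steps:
$U = 3$ ($U = -2 + 5 = 3$)
$G = 9$ ($G = \left(0 + 3\right)^{2} = 3^{2} = 9$)
$G \left(2 + 2\right) 6 = 9 \left(2 + 2\right) 6 = 9 \cdot 4 \cdot 6 = 9 \cdot 24 = 216$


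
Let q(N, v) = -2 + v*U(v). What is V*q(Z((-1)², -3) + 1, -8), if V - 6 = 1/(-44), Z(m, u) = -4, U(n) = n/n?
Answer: -1315/22 ≈ -59.773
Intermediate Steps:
U(n) = 1
V = 263/44 (V = 6 + 1/(-44) = 6 - 1/44 = 263/44 ≈ 5.9773)
q(N, v) = -2 + v (q(N, v) = -2 + v*1 = -2 + v)
V*q(Z((-1)², -3) + 1, -8) = 263*(-2 - 8)/44 = (263/44)*(-10) = -1315/22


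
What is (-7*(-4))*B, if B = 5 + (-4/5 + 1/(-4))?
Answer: 553/5 ≈ 110.60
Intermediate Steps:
B = 79/20 (B = 5 + (-4*⅕ + 1*(-¼)) = 5 + (-⅘ - ¼) = 5 - 21/20 = 79/20 ≈ 3.9500)
(-7*(-4))*B = -7*(-4)*(79/20) = 28*(79/20) = 553/5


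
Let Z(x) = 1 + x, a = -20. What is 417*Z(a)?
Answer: -7923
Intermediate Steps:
417*Z(a) = 417*(1 - 20) = 417*(-19) = -7923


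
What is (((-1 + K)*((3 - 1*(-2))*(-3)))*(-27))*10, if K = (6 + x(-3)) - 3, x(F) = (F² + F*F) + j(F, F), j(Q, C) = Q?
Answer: 68850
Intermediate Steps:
x(F) = F + 2*F² (x(F) = (F² + F*F) + F = (F² + F²) + F = 2*F² + F = F + 2*F²)
K = 18 (K = (6 - 3*(1 + 2*(-3))) - 3 = (6 - 3*(1 - 6)) - 3 = (6 - 3*(-5)) - 3 = (6 + 15) - 3 = 21 - 3 = 18)
(((-1 + K)*((3 - 1*(-2))*(-3)))*(-27))*10 = (((-1 + 18)*((3 - 1*(-2))*(-3)))*(-27))*10 = ((17*((3 + 2)*(-3)))*(-27))*10 = ((17*(5*(-3)))*(-27))*10 = ((17*(-15))*(-27))*10 = -255*(-27)*10 = 6885*10 = 68850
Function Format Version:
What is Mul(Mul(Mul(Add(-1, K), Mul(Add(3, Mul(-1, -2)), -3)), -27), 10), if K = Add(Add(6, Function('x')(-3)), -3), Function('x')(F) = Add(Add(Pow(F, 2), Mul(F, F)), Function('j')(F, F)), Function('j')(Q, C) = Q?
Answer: 68850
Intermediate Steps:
Function('x')(F) = Add(F, Mul(2, Pow(F, 2))) (Function('x')(F) = Add(Add(Pow(F, 2), Mul(F, F)), F) = Add(Add(Pow(F, 2), Pow(F, 2)), F) = Add(Mul(2, Pow(F, 2)), F) = Add(F, Mul(2, Pow(F, 2))))
K = 18 (K = Add(Add(6, Mul(-3, Add(1, Mul(2, -3)))), -3) = Add(Add(6, Mul(-3, Add(1, -6))), -3) = Add(Add(6, Mul(-3, -5)), -3) = Add(Add(6, 15), -3) = Add(21, -3) = 18)
Mul(Mul(Mul(Add(-1, K), Mul(Add(3, Mul(-1, -2)), -3)), -27), 10) = Mul(Mul(Mul(Add(-1, 18), Mul(Add(3, Mul(-1, -2)), -3)), -27), 10) = Mul(Mul(Mul(17, Mul(Add(3, 2), -3)), -27), 10) = Mul(Mul(Mul(17, Mul(5, -3)), -27), 10) = Mul(Mul(Mul(17, -15), -27), 10) = Mul(Mul(-255, -27), 10) = Mul(6885, 10) = 68850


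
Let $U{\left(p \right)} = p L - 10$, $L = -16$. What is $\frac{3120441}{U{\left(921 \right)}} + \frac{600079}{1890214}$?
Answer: $- \frac{1472363124860}{6968273911} \approx -211.3$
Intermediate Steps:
$U{\left(p \right)} = -10 - 16 p$ ($U{\left(p \right)} = p \left(-16\right) - 10 = - 16 p - 10 = -10 - 16 p$)
$\frac{3120441}{U{\left(921 \right)}} + \frac{600079}{1890214} = \frac{3120441}{-10 - 14736} + \frac{600079}{1890214} = \frac{3120441}{-10 - 14736} + 600079 \cdot \frac{1}{1890214} = \frac{3120441}{-14746} + \frac{600079}{1890214} = 3120441 \left(- \frac{1}{14746}\right) + \frac{600079}{1890214} = - \frac{3120441}{14746} + \frac{600079}{1890214} = - \frac{1472363124860}{6968273911}$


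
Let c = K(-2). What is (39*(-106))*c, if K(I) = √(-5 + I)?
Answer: -4134*I*√7 ≈ -10938.0*I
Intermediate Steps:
c = I*√7 (c = √(-5 - 2) = √(-7) = I*√7 ≈ 2.6458*I)
(39*(-106))*c = (39*(-106))*(I*√7) = -4134*I*√7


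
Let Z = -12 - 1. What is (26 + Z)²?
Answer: 169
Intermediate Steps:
Z = -13
(26 + Z)² = (26 - 13)² = 13² = 169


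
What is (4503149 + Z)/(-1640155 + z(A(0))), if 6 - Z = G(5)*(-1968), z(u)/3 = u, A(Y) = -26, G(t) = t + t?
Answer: -4522835/1640233 ≈ -2.7574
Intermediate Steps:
G(t) = 2*t
z(u) = 3*u
Z = 19686 (Z = 6 - 2*5*(-1968) = 6 - 10*(-1968) = 6 - 1*(-19680) = 6 + 19680 = 19686)
(4503149 + Z)/(-1640155 + z(A(0))) = (4503149 + 19686)/(-1640155 + 3*(-26)) = 4522835/(-1640155 - 78) = 4522835/(-1640233) = 4522835*(-1/1640233) = -4522835/1640233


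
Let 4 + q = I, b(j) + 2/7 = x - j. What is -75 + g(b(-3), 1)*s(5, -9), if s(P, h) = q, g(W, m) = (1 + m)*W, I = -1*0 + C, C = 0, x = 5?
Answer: -957/7 ≈ -136.71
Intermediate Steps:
b(j) = 33/7 - j (b(j) = -2/7 + (5 - j) = 33/7 - j)
I = 0 (I = -1*0 + 0 = 0 + 0 = 0)
g(W, m) = W*(1 + m)
q = -4 (q = -4 + 0 = -4)
s(P, h) = -4
-75 + g(b(-3), 1)*s(5, -9) = -75 + ((33/7 - 1*(-3))*(1 + 1))*(-4) = -75 + ((33/7 + 3)*2)*(-4) = -75 + ((54/7)*2)*(-4) = -75 + (108/7)*(-4) = -75 - 432/7 = -957/7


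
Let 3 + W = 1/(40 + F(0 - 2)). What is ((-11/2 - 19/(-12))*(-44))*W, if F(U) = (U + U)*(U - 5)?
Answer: -104951/204 ≈ -514.47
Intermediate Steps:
F(U) = 2*U*(-5 + U) (F(U) = (2*U)*(-5 + U) = 2*U*(-5 + U))
W = -203/68 (W = -3 + 1/(40 + 2*(0 - 2)*(-5 + (0 - 2))) = -3 + 1/(40 + 2*(-2)*(-5 - 2)) = -3 + 1/(40 + 2*(-2)*(-7)) = -3 + 1/(40 + 28) = -3 + 1/68 = -203/68 ≈ -2.9853)
((-11/2 - 19/(-12))*(-44))*W = ((-11/2 - 19/(-12))*(-44))*(-203/68) = ((-11*½ - 19*(-1/12))*(-44))*(-203/68) = ((-11/2 + 19/12)*(-44))*(-203/68) = -47/12*(-44)*(-203/68) = (517/3)*(-203/68) = -104951/204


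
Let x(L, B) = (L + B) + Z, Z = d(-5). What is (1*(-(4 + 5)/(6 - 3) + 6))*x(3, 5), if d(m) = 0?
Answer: 24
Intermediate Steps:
Z = 0
x(L, B) = B + L (x(L, B) = (L + B) + 0 = (B + L) + 0 = B + L)
(1*(-(4 + 5)/(6 - 3) + 6))*x(3, 5) = (1*(-(4 + 5)/(6 - 3) + 6))*(5 + 3) = (1*(-9/3 + 6))*8 = (1*(-1*3 + 6))*8 = (1*(-3 + 6))*8 = (1*3)*8 = 3*8 = 24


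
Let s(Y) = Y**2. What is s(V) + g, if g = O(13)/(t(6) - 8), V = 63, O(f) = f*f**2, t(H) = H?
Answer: 5741/2 ≈ 2870.5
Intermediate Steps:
O(f) = f**3
g = -2197/2 (g = 13**3/(6 - 8) = 2197/(-2) = -1/2*2197 = -2197/2 ≈ -1098.5)
s(V) + g = 63**2 - 2197/2 = 3969 - 2197/2 = 5741/2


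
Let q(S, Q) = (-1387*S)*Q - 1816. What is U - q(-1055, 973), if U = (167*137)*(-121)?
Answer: -1426542848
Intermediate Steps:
q(S, Q) = -1816 - 1387*Q*S (q(S, Q) = -1387*Q*S - 1816 = -1816 - 1387*Q*S)
U = -2768359 (U = 22879*(-121) = -2768359)
U - q(-1055, 973) = -2768359 - (-1816 - 1387*973*(-1055)) = -2768359 - (-1816 + 1423776305) = -2768359 - 1*1423774489 = -2768359 - 1423774489 = -1426542848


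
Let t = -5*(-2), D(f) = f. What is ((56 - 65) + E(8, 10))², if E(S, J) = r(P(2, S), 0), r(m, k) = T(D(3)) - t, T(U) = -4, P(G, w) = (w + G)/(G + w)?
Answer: 529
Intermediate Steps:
P(G, w) = 1 (P(G, w) = (G + w)/(G + w) = 1)
t = 10
r(m, k) = -14 (r(m, k) = -4 - 1*10 = -4 - 10 = -14)
E(S, J) = -14
((56 - 65) + E(8, 10))² = ((56 - 65) - 14)² = (-9 - 14)² = (-23)² = 529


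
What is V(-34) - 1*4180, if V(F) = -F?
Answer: -4146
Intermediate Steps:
V(-34) - 1*4180 = -1*(-34) - 1*4180 = 34 - 4180 = -4146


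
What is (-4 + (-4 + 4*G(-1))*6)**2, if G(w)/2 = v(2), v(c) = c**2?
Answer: 26896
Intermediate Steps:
G(w) = 8 (G(w) = 2*2**2 = 2*4 = 8)
(-4 + (-4 + 4*G(-1))*6)**2 = (-4 + (-4 + 4*8)*6)**2 = (-4 + (-4 + 32)*6)**2 = (-4 + 28*6)**2 = (-4 + 168)**2 = 164**2 = 26896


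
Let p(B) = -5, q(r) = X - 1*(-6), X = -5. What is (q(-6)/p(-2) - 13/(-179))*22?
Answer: -2508/895 ≈ -2.8022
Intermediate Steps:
q(r) = 1 (q(r) = -5 - 1*(-6) = -5 + 6 = 1)
(q(-6)/p(-2) - 13/(-179))*22 = (1/(-5) - 13/(-179))*22 = (1*(-⅕) - 13*(-1/179))*22 = (-⅕ + 13/179)*22 = -114/895*22 = -2508/895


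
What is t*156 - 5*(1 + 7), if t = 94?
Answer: 14624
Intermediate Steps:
t*156 - 5*(1 + 7) = 94*156 - 5*(1 + 7) = 14664 - 5*8 = 14664 - 40 = 14624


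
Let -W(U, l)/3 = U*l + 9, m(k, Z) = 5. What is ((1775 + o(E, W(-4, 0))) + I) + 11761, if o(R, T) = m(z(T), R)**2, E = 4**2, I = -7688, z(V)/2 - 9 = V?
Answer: 5873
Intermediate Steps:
z(V) = 18 + 2*V
W(U, l) = -27 - 3*U*l (W(U, l) = -3*(U*l + 9) = -3*(9 + U*l) = -27 - 3*U*l)
E = 16
o(R, T) = 25 (o(R, T) = 5**2 = 25)
((1775 + o(E, W(-4, 0))) + I) + 11761 = ((1775 + 25) - 7688) + 11761 = (1800 - 7688) + 11761 = -5888 + 11761 = 5873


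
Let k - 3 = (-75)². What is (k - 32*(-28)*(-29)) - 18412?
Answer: -38768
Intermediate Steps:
k = 5628 (k = 3 + (-75)² = 3 + 5625 = 5628)
(k - 32*(-28)*(-29)) - 18412 = (5628 - 32*(-28)*(-29)) - 18412 = (5628 + 896*(-29)) - 18412 = (5628 - 25984) - 18412 = -20356 - 18412 = -38768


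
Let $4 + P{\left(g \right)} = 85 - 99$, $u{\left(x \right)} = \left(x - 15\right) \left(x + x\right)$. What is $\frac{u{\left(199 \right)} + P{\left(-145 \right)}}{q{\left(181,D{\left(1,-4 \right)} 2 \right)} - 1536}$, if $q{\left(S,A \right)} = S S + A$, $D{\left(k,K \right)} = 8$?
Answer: $\frac{73214}{31241} \approx 2.3435$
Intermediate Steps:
$q{\left(S,A \right)} = A + S^{2}$ ($q{\left(S,A \right)} = S^{2} + A = A + S^{2}$)
$u{\left(x \right)} = 2 x \left(-15 + x\right)$ ($u{\left(x \right)} = \left(-15 + x\right) 2 x = 2 x \left(-15 + x\right)$)
$P{\left(g \right)} = -18$ ($P{\left(g \right)} = -4 + \left(85 - 99\right) = -4 - 14 = -18$)
$\frac{u{\left(199 \right)} + P{\left(-145 \right)}}{q{\left(181,D{\left(1,-4 \right)} 2 \right)} - 1536} = \frac{2 \cdot 199 \left(-15 + 199\right) - 18}{\left(8 \cdot 2 + 181^{2}\right) - 1536} = \frac{2 \cdot 199 \cdot 184 - 18}{\left(16 + 32761\right) - 1536} = \frac{73232 - 18}{32777 - 1536} = \frac{73214}{31241}$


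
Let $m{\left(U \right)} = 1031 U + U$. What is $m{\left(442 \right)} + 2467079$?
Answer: $2923223$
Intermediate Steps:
$m{\left(U \right)} = 1032 U$
$m{\left(442 \right)} + 2467079 = 1032 \cdot 442 + 2467079 = 456144 + 2467079 = 2923223$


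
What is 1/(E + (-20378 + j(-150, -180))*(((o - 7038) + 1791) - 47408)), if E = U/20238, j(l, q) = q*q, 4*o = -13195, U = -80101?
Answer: -10119/6806808306968 ≈ -1.4866e-9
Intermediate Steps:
o = -13195/4 (o = (1/4)*(-13195) = -13195/4 ≈ -3298.8)
j(l, q) = q**2
E = -80101/20238 ≈ -3.9580
1/(E + (-20378 + j(-150, -180))*(((o - 7038) + 1791) - 47408)) = 1/(-80101/20238 + (-20378 + (-180)**2)*(((-13195/4 - 7038) + 1791) - 47408)) = 1/(-80101/20238 + (-20378 + 32400)*((-41347/4 + 1791) - 47408)) = 1/(-80101/20238 + 12022*(-34183/4 - 47408)) = 1/(-80101/20238 + 12022*(-223815/4)) = 1/(-80101/20238 - 1345351965/2) = 1/(-6806808306968/10119) = -10119/6806808306968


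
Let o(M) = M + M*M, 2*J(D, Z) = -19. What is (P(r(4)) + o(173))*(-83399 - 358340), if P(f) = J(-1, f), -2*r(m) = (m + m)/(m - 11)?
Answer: -26586061715/2 ≈ -1.3293e+10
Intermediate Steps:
J(D, Z) = -19/2 (J(D, Z) = (½)*(-19) = -19/2)
r(m) = -m/(-11 + m) (r(m) = -(m + m)/(2*(m - 11)) = -2*m/(2*(-11 + m)) = -m/(-11 + m))
o(M) = M + M²
P(f) = -19/2
(P(r(4)) + o(173))*(-83399 - 358340) = (-19/2 + 173*(1 + 173))*(-83399 - 358340) = (-19/2 + 173*174)*(-441739) = (-19/2 + 30102)*(-441739) = (60185/2)*(-441739) = -26586061715/2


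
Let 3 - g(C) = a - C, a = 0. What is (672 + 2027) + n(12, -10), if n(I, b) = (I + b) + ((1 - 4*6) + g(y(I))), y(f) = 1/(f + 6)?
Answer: 48259/18 ≈ 2681.1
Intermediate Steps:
y(f) = 1/(6 + f)
g(C) = 3 + C (g(C) = 3 - (0 - C) = 3 - (-1)*C = 3 + C)
n(I, b) = -20 + I + b + 1/(6 + I) (n(I, b) = (I + b) + ((1 - 4*6) + (3 + 1/(6 + I))) = (I + b) + ((1 - 24) + (3 + 1/(6 + I))) = (I + b) + (-23 + (3 + 1/(6 + I))) = (I + b) + (-20 + 1/(6 + I)) = -20 + I + b + 1/(6 + I))
(672 + 2027) + n(12, -10) = (672 + 2027) + (1 + (6 + 12)*(-20 + 12 - 10))/(6 + 12) = 2699 + (1 + 18*(-18))/18 = 2699 + (1 - 324)/18 = 2699 + (1/18)*(-323) = 2699 - 323/18 = 48259/18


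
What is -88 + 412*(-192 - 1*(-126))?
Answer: -27280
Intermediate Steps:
-88 + 412*(-192 - 1*(-126)) = -88 + 412*(-192 + 126) = -88 + 412*(-66) = -88 - 27192 = -27280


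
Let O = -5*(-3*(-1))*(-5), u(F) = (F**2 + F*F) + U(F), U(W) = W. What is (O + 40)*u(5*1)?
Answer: 6325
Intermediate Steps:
u(F) = F + 2*F**2 (u(F) = (F**2 + F*F) + F = (F**2 + F**2) + F = 2*F**2 + F = F + 2*F**2)
O = 75 (O = -15*(-5) = -5*(-15) = 75)
(O + 40)*u(5*1) = (75 + 40)*((5*1)*(1 + 2*(5*1))) = 115*(5*(1 + 2*5)) = 115*(5*(1 + 10)) = 115*(5*11) = 115*55 = 6325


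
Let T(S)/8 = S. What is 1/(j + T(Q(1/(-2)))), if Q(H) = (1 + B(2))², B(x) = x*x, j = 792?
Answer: 1/992 ≈ 0.0010081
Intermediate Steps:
B(x) = x²
Q(H) = 25 (Q(H) = (1 + 2²)² = (1 + 4)² = 5² = 25)
T(S) = 8*S
1/(j + T(Q(1/(-2)))) = 1/(792 + 8*25) = 1/(792 + 200) = 1/992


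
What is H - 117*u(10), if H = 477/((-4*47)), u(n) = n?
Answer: -220437/188 ≈ -1172.5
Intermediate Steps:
H = -477/188 (H = 477/(-188) = 477*(-1/188) = -477/188 ≈ -2.5372)
H - 117*u(10) = -477/188 - 117*10 = -477/188 - 1170 = -220437/188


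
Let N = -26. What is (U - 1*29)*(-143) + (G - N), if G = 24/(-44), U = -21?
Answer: 78930/11 ≈ 7175.5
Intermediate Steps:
G = -6/11 (G = 24*(-1/44) = -6/11 ≈ -0.54545)
(U - 1*29)*(-143) + (G - N) = (-21 - 1*29)*(-143) + (-6/11 - 1*(-26)) = (-21 - 29)*(-143) + (-6/11 + 26) = -50*(-143) + 280/11 = 7150 + 280/11 = 78930/11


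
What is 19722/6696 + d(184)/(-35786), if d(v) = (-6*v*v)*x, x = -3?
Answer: -281235373/19968588 ≈ -14.084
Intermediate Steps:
d(v) = 18*v² (d(v) = -6*v*v*(-3) = -6*v²*(-3) = 18*v²)
19722/6696 + d(184)/(-35786) = 19722/6696 + (18*184²)/(-35786) = 19722*(1/6696) + (18*33856)*(-1/35786) = 3287/1116 + 609408*(-1/35786) = 3287/1116 - 304704/17893 = -281235373/19968588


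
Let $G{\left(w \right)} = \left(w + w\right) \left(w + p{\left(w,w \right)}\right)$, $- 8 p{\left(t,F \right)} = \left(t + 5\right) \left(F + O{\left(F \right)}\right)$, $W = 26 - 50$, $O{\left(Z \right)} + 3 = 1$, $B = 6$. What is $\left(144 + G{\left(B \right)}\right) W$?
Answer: $-3600$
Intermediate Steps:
$O{\left(Z \right)} = -2$ ($O{\left(Z \right)} = -3 + 1 = -2$)
$W = -24$
$p{\left(t,F \right)} = - \frac{\left(-2 + F\right) \left(5 + t\right)}{8}$ ($p{\left(t,F \right)} = - \frac{\left(t + 5\right) \left(F - 2\right)}{8} = - \frac{\left(5 + t\right) \left(-2 + F\right)}{8} = - \frac{\left(-2 + F\right) \left(5 + t\right)}{8}$)
$G{\left(w \right)} = 2 w \left(\frac{5}{4} - \frac{w^{2}}{8} + \frac{5 w}{8}\right)$ ($G{\left(w \right)} = \left(w + w\right) \left(w + \left(\frac{5}{4} - \frac{5 w}{8} + \frac{w}{4} - \frac{w w}{8}\right)\right) = 2 w \left(w + \left(\frac{5}{4} - \frac{5 w}{8} + \frac{w}{4} - \frac{w^{2}}{8}\right)\right) = 2 w \left(w - \left(- \frac{5}{4} + \frac{w^{2}}{8} + \frac{3 w}{8}\right)\right) = 2 w \left(\frac{5}{4} - \frac{w^{2}}{8} + \frac{5 w}{8}\right)$)
$\left(144 + G{\left(B \right)}\right) W = \left(144 + \frac{1}{4} \cdot 6 \left(10 - 6^{2} + 5 \cdot 6\right)\right) \left(-24\right) = \left(144 + \frac{1}{4} \cdot 6 \left(10 - 36 + 30\right)\right) \left(-24\right) = \left(144 + \frac{1}{4} \cdot 6 \cdot 4\right) \left(-24\right) = \left(144 + 6\right) \left(-24\right) = 150 \left(-24\right) = -3600$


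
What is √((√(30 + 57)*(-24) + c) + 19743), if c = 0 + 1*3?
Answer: √(19746 - 24*√87) ≈ 139.72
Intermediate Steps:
c = 3 (c = 0 + 3 = 3)
√((√(30 + 57)*(-24) + c) + 19743) = √((√(30 + 57)*(-24) + 3) + 19743) = √((√87*(-24) + 3) + 19743) = √((-24*√87 + 3) + 19743) = √((3 - 24*√87) + 19743) = √(19746 - 24*√87)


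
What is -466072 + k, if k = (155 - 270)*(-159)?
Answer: -447787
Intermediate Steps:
k = 18285 (k = -115*(-159) = 18285)
-466072 + k = -466072 + 18285 = -447787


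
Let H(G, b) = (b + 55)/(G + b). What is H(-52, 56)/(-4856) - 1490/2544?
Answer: -1826509/3088416 ≈ -0.59141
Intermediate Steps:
H(G, b) = (55 + b)/(G + b)
H(-52, 56)/(-4856) - 1490/2544 = ((55 + 56)/(-52 + 56))/(-4856) - 1490/2544 = (111/4)*(-1/4856) - 1490*1/2544 = ((¼)*111)*(-1/4856) - 745/1272 = (111/4)*(-1/4856) - 745/1272 = -111/19424 - 745/1272 = -1826509/3088416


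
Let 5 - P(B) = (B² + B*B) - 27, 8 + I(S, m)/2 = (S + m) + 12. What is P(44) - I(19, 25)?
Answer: -3936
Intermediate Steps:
I(S, m) = 8 + 2*S + 2*m (I(S, m) = -16 + 2*((S + m) + 12) = -16 + 2*(12 + S + m) = -16 + (24 + 2*S + 2*m) = 8 + 2*S + 2*m)
P(B) = 32 - 2*B² (P(B) = 5 - ((B² + B*B) - 27) = 5 - ((B² + B²) - 27) = 5 - (2*B² - 27) = 5 - (-27 + 2*B²) = 5 + (27 - 2*B²) = 32 - 2*B²)
P(44) - I(19, 25) = (32 - 2*44²) - (8 + 2*19 + 2*25) = (32 - 2*1936) - (8 + 38 + 50) = (32 - 3872) - 1*96 = -3840 - 96 = -3936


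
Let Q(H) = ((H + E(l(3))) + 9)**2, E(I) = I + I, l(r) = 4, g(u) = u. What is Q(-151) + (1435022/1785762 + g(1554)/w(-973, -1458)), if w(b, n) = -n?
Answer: 432924491300/24107787 ≈ 17958.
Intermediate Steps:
E(I) = 2*I
Q(H) = (17 + H)**2 (Q(H) = ((H + 2*4) + 9)**2 = ((H + 8) + 9)**2 = ((8 + H) + 9)**2 = (17 + H)**2)
Q(-151) + (1435022/1785762 + g(1554)/w(-973, -1458)) = (17 - 151)**2 + (1435022/1785762 + 1554/((-1*(-1458)))) = (-134)**2 + (1435022*(1/1785762) + 1554/1458) = 17956 + (717511/892881 + 1554*(1/1458)) = 17956 + (717511/892881 + 259/243) = 17956 + 45067928/24107787 = 432924491300/24107787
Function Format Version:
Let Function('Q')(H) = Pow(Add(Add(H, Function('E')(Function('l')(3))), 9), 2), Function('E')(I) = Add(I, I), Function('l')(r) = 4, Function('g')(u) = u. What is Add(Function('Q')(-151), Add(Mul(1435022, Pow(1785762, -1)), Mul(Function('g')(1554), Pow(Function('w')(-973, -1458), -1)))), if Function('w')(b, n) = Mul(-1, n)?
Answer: Rational(432924491300, 24107787) ≈ 17958.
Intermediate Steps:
Function('E')(I) = Mul(2, I)
Function('Q')(H) = Pow(Add(17, H), 2) (Function('Q')(H) = Pow(Add(Add(H, Mul(2, 4)), 9), 2) = Pow(Add(Add(H, 8), 9), 2) = Pow(Add(Add(8, H), 9), 2) = Pow(Add(17, H), 2))
Add(Function('Q')(-151), Add(Mul(1435022, Pow(1785762, -1)), Mul(Function('g')(1554), Pow(Function('w')(-973, -1458), -1)))) = Add(Pow(Add(17, -151), 2), Add(Mul(1435022, Pow(1785762, -1)), Mul(1554, Pow(Mul(-1, -1458), -1)))) = Add(Pow(-134, 2), Add(Mul(1435022, Rational(1, 1785762)), Mul(1554, Pow(1458, -1)))) = Add(17956, Add(Rational(717511, 892881), Mul(1554, Rational(1, 1458)))) = Add(17956, Add(Rational(717511, 892881), Rational(259, 243))) = Add(17956, Rational(45067928, 24107787)) = Rational(432924491300, 24107787)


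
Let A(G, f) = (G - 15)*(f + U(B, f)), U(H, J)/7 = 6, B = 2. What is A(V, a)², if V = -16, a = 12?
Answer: 2802276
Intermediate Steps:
U(H, J) = 42 (U(H, J) = 7*6 = 42)
A(G, f) = (-15 + G)*(42 + f) (A(G, f) = (G - 15)*(f + 42) = (-15 + G)*(42 + f))
A(V, a)² = (-630 - 15*12 + 42*(-16) - 16*12)² = (-630 - 180 - 672 - 192)² = (-1674)² = 2802276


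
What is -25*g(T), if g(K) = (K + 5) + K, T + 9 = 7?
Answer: -25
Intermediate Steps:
T = -2 (T = -9 + 7 = -2)
g(K) = 5 + 2*K (g(K) = (5 + K) + K = 5 + 2*K)
-25*g(T) = -25*(5 + 2*(-2)) = -25*(5 - 4) = -25*1 = -25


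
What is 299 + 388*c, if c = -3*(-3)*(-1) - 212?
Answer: -85449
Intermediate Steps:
c = -221 (c = 9*(-1) - 212 = -9 - 212 = -221)
299 + 388*c = 299 + 388*(-221) = 299 - 85748 = -85449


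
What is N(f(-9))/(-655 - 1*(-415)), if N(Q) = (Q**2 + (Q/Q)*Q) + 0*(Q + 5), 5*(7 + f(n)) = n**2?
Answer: -391/1000 ≈ -0.39100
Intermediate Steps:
f(n) = -7 + n**2/5
N(Q) = Q + Q**2 (N(Q) = (Q**2 + 1*Q) + 0*(5 + Q) = (Q**2 + Q) + 0 = (Q + Q**2) + 0 = Q + Q**2)
N(f(-9))/(-655 - 1*(-415)) = ((-7 + (1/5)*(-9)**2)*(1 + (-7 + (1/5)*(-9)**2)))/(-655 - 1*(-415)) = ((-7 + (1/5)*81)*(1 + (-7 + (1/5)*81)))/(-655 + 415) = ((-7 + 81/5)*(1 + (-7 + 81/5)))/(-240) = (46*(1 + 46/5)/5)*(-1/240) = ((46/5)*(51/5))*(-1/240) = (2346/25)*(-1/240) = -391/1000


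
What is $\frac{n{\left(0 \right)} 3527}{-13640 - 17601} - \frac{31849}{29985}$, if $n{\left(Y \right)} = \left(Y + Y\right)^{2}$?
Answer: $- \frac{31849}{29985} \approx -1.0622$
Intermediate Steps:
$n{\left(Y \right)} = 4 Y^{2}$ ($n{\left(Y \right)} = \left(2 Y\right)^{2} = 4 Y^{2}$)
$\frac{n{\left(0 \right)} 3527}{-13640 - 17601} - \frac{31849}{29985} = \frac{4 \cdot 0^{2} \cdot 3527}{-13640 - 17601} - \frac{31849}{29985} = \frac{4 \cdot 0 \cdot 3527}{-13640 - 17601} - \frac{31849}{29985} = \frac{0 \cdot 3527}{-31241} - \frac{31849}{29985} = 0 \left(- \frac{1}{31241}\right) - \frac{31849}{29985} = 0 - \frac{31849}{29985} = - \frac{31849}{29985}$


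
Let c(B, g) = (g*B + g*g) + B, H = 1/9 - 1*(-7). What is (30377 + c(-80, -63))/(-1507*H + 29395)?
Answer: 353754/168107 ≈ 2.1043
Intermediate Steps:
H = 64/9 (H = 1/9 + 7 = 64/9 ≈ 7.1111)
c(B, g) = B + g**2 + B*g (c(B, g) = (B*g + g**2) + B = (g**2 + B*g) + B = B + g**2 + B*g)
(30377 + c(-80, -63))/(-1507*H + 29395) = (30377 + (-80 + (-63)**2 - 80*(-63)))/(-1507*64/9 + 29395) = (30377 + (-80 + 3969 + 5040))/(-96448/9 + 29395) = (30377 + 8929)/(168107/9) = 39306*(9/168107) = 353754/168107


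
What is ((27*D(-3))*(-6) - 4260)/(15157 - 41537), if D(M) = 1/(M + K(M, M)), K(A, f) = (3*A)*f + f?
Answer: 14937/92330 ≈ 0.16178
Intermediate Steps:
K(A, f) = f + 3*A*f (K(A, f) = 3*A*f + f = f + 3*A*f)
D(M) = 1/(M + M*(1 + 3*M))
((27*D(-3))*(-6) - 4260)/(15157 - 41537) = ((27*(1/((-3)*(2 + 3*(-3)))))*(-6) - 4260)/(15157 - 41537) = ((27*(-1/(3*(2 - 9))))*(-6) - 4260)/(-26380) = ((27*(-⅓/(-7)))*(-6) - 4260)*(-1/26380) = ((27*(-⅓*(-⅐)))*(-6) - 4260)*(-1/26380) = ((27*(1/21))*(-6) - 4260)*(-1/26380) = ((9/7)*(-6) - 4260)*(-1/26380) = (-54/7 - 4260)*(-1/26380) = -29874/7*(-1/26380) = 14937/92330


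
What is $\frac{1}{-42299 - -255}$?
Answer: $- \frac{1}{42044} \approx -2.3785 \cdot 10^{-5}$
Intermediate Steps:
$\frac{1}{-42299 - -255} = \frac{1}{-42299 + \left(268 - 13\right)} = \frac{1}{-42299 + 255} = \frac{1}{-42044} = - \frac{1}{42044}$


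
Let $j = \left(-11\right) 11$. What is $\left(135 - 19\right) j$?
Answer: $-14036$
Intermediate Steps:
$j = -121$
$\left(135 - 19\right) j = \left(135 - 19\right) \left(-121\right) = 116 \left(-121\right) = -14036$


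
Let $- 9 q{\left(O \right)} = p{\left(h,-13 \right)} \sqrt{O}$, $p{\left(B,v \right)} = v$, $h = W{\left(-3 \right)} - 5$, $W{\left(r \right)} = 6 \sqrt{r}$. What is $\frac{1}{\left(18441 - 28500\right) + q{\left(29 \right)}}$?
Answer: $- \frac{814779}{8195857060} - \frac{117 \sqrt{29}}{8195857060} \approx -9.949 \cdot 10^{-5}$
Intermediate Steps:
$h = -5 + 6 i \sqrt{3}$ ($h = 6 \sqrt{-3} - 5 = 6 i \sqrt{3} - 5 = -5 + 6 i \sqrt{3} \approx -5.0 + 10.392 i$)
$q{\left(O \right)} = \frac{13 \sqrt{O}}{9}$ ($q{\left(O \right)} = - \frac{\left(-13\right) \sqrt{O}}{9} = \frac{13 \sqrt{O}}{9}$)
$\frac{1}{\left(18441 - 28500\right) + q{\left(29 \right)}} = \frac{1}{\left(18441 - 28500\right) + \frac{13 \sqrt{29}}{9}} = \frac{1}{-10059 + \frac{13 \sqrt{29}}{9}}$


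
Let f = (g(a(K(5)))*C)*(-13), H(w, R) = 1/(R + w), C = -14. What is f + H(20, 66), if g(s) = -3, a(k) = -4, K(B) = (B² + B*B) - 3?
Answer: -46955/86 ≈ -545.99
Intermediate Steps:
K(B) = -3 + 2*B² (K(B) = (B² + B²) - 3 = 2*B² - 3 = -3 + 2*B²)
f = -546 (f = -3*(-14)*(-13) = 42*(-13) = -546)
f + H(20, 66) = -546 + 1/(66 + 20) = -546 + 1/86 = -46955/86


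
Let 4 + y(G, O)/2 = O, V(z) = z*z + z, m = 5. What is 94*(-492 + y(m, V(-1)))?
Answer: -47000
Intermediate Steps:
V(z) = z + z² (V(z) = z² + z = z + z²)
y(G, O) = -8 + 2*O
94*(-492 + y(m, V(-1))) = 94*(-492 + (-8 + 2*(-(1 - 1)))) = 94*(-492 + (-8 + 2*(-1*0))) = 94*(-492 + (-8 + 2*0)) = 94*(-492 + (-8 + 0)) = 94*(-492 - 8) = 94*(-500) = -47000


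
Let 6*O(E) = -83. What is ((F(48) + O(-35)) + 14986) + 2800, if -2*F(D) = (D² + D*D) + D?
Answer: 92665/6 ≈ 15444.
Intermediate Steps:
F(D) = -D² - D/2 (F(D) = -((D² + D*D) + D)/2 = -((D² + D²) + D)/2 = -(2*D² + D)/2 = -(D + 2*D²)/2 = -D² - D/2)
O(E) = -83/6 (O(E) = (⅙)*(-83) = -83/6)
((F(48) + O(-35)) + 14986) + 2800 = ((-1*48*(½ + 48) - 83/6) + 14986) + 2800 = ((-1*48*97/2 - 83/6) + 14986) + 2800 = ((-2328 - 83/6) + 14986) + 2800 = (-14051/6 + 14986) + 2800 = 75865/6 + 2800 = 92665/6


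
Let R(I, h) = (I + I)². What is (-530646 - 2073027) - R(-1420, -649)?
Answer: -10669273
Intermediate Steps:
R(I, h) = 4*I² (R(I, h) = (2*I)² = 4*I²)
(-530646 - 2073027) - R(-1420, -649) = (-530646 - 2073027) - 4*(-1420)² = -2603673 - 4*2016400 = -2603673 - 1*8065600 = -2603673 - 8065600 = -10669273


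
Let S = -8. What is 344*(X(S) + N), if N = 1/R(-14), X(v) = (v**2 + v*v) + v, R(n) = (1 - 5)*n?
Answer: 289003/7 ≈ 41286.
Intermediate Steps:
R(n) = -4*n
X(v) = v + 2*v**2 (X(v) = (v**2 + v**2) + v = 2*v**2 + v = v + 2*v**2)
N = 1/56 (N = 1/(-4*(-14)) = 1/56 ≈ 0.017857)
344*(X(S) + N) = 344*(-8*(1 + 2*(-8)) + 1/56) = 344*(-8*(1 - 16) + 1/56) = 344*(-8*(-15) + 1/56) = 344*(120 + 1/56) = 344*(6721/56) = 289003/7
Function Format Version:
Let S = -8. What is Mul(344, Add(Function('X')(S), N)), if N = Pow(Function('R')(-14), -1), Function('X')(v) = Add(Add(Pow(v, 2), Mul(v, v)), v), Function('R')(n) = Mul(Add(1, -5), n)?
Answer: Rational(289003, 7) ≈ 41286.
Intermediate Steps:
Function('R')(n) = Mul(-4, n)
Function('X')(v) = Add(v, Mul(2, Pow(v, 2))) (Function('X')(v) = Add(Add(Pow(v, 2), Pow(v, 2)), v) = Add(Mul(2, Pow(v, 2)), v) = Add(v, Mul(2, Pow(v, 2))))
N = Rational(1, 56) (N = Pow(Mul(-4, -14), -1) = Pow(56, -1) = Rational(1, 56) ≈ 0.017857)
Mul(344, Add(Function('X')(S), N)) = Mul(344, Add(Mul(-8, Add(1, Mul(2, -8))), Rational(1, 56))) = Mul(344, Add(Mul(-8, Add(1, -16)), Rational(1, 56))) = Mul(344, Add(Mul(-8, -15), Rational(1, 56))) = Mul(344, Add(120, Rational(1, 56))) = Mul(344, Rational(6721, 56)) = Rational(289003, 7)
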